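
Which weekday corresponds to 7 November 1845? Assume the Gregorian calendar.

Friday

Doomsday rule: the anchor day for the 1800s is Friday. For year 45: 45÷12 = 3 r 9, and 9÷4 = 2, so 3+9+2 = 14.
Friday + 14 ≡ Friday — that's 1845's doomsday.
In November the doomsday date is Nov 7.
Nov 7 is the doomsday itself: Friday.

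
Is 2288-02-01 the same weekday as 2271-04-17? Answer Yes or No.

No

From Apr 17, 2271 to Feb 1, 2288 is 6134 days.
6134 mod 7 = 2, so they are different weekdays.
(Apr 17, 2271 is a Monday; Feb 1, 2288 is a Wednesday.)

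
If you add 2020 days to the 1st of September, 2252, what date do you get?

+365 (one year) → Sep 1, 2253 (1655 left).
+365 (one year) → Sep 1, 2254 (1290 left).
+365 (one year) → Sep 1, 2255 (925 left).
+366 (one year; includes Feb 29, 2256) → Sep 1, 2256 (559 left).
+365 (one year) → Sep 1, 2257 (194 left).
Sep has 30 days: +30 → Oct 1, 2257 (164 left).
Oct has 31 days: +31 → Nov 1, 2257 (133 left).
Nov has 30 days: +30 → Dec 1, 2257 (103 left).
Dec has 31 days: +31 → Jan 1, 2258 (72 left).
Jan has 31 days: +31 → Feb 1, 2258 (41 left).
Feb has 28 days: +28 → Mar 1, 2258 (13 left).
+13 → Mar 14, 2258.

March 14, 2258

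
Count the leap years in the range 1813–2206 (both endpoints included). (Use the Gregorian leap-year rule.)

Multiples of 4 in [1813,2206]: 98.
Of those, multiples of 100: 4 (not leap unless ÷400).
Multiples of 400: 1.
Leap years = 98 − 4 + 1 = 95.

95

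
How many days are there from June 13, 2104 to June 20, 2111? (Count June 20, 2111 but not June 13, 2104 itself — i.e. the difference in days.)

2563

Jun 13, 2104 → Jun 13, 2105: 365 days.
Jun 13, 2105 → Jun 13, 2106: 365 days.
Jun 13, 2106 → Jun 13, 2107: 365 days.
Jun 13, 2107 → Jun 13, 2108: 366 days (Feb 29, 2108 is in that span).
Jun 13, 2108 → Jun 13, 2109: 365 days.
Jun 13, 2109 → Jun 13, 2110: 365 days.
Jun 13, 2110 → Jul 13, 2110: 30 days (June has 30).
Jul 13, 2110 → Aug 13, 2110: 31 days (July has 31).
Aug 13, 2110 → Sep 13, 2110: 31 days (August has 31).
Sep 13, 2110 → Oct 13, 2110: 30 days (September has 30).
Oct 13, 2110 → Nov 13, 2110: 31 days (October has 31).
Nov 13, 2110 → Dec 13, 2110: 30 days (November has 30).
Dec 13, 2110 → Jan 13, 2111: 31 days (December has 31).
Jan 13, 2111 → Feb 13, 2111: 31 days (January has 31).
Feb 13, 2111 → Mar 13, 2111: 28 days (February has 28).
Mar 13, 2111 → Apr 13, 2111: 31 days (March has 31).
Apr 13, 2111 → May 13, 2111: 30 days (April has 30).
May 13, 2111 → Jun 13, 2111: 31 days (May has 31).
Jun 13, 2111 → Jun 20, 2111: 7 days.
Total: 2563 days.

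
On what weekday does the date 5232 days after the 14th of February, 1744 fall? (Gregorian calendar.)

Monday

First find the weekday of Feb 14, 1744. Doomsday rule: the anchor day for the 1700s is Sunday. For year 44: 44÷12 = 3 r 8, and 8÷4 = 2, so 3+8+2 = 13.
Sunday + 13 ≡ Saturday — that's 1744's doomsday.
In February the doomsday date is Feb 29 (1744 is a leap year (divisible by 4)).
Feb 14 is 15 days before Feb 29; 15 mod 7 = 1, so Saturday − 1 = Friday.
5232 mod 7 = 3, so 5232 days after a Friday is Friday + 3 = Monday.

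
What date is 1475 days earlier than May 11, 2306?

−365 (one year) → May 11, 2305 (1110 left).
−365 (one year) → May 11, 2304 (745 left).
−366 (one year; includes Feb 29, 2304) → May 11, 2303 (379 left).
−11 → Apr 30, 2303 (end of Apr, 30 days; 368 left).
−30 → Mar 31, 2303 (end of Mar, 31 days; 338 left).
−31 → Feb 28, 2303 (end of Feb, 28 days; 307 left).
−28 → Jan 31, 2303 (end of Jan, 31 days; 279 left).
−31 → Dec 31, 2302 (end of Dec, 31 days; 248 left).
−31 → Nov 30, 2302 (end of Nov, 30 days; 217 left).
−30 → Oct 31, 2302 (end of Oct, 31 days; 187 left).
−31 → Sep 30, 2302 (end of Sep, 30 days; 156 left).
−30 → Aug 31, 2302 (end of Aug, 31 days; 126 left).
−31 → Jul 31, 2302 (end of Jul, 31 days; 95 left).
−31 → Jun 30, 2302 (end of Jun, 30 days; 64 left).
−30 → May 31, 2302 (end of May, 31 days; 34 left).
−31 → Apr 30, 2302 (end of Apr, 30 days; 3 left).
−3 → Apr 27, 2302.

April 27, 2302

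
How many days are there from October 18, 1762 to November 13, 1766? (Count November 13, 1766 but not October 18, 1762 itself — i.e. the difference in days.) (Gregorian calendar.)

1487

Oct 18, 1762 → Oct 18, 1763: 365 days.
Oct 18, 1763 → Oct 18, 1764: 366 days (Feb 29, 1764 is in that span).
Oct 18, 1764 → Oct 18, 1765: 365 days.
Oct 18, 1765 → Nov 18, 1765: 31 days (October has 31).
Nov 18, 1765 → Dec 18, 1765: 30 days (November has 30).
Dec 18, 1765 → Jan 18, 1766: 31 days (December has 31).
Jan 18, 1766 → Feb 18, 1766: 31 days (January has 31).
Feb 18, 1766 → Mar 18, 1766: 28 days (February has 28).
Mar 18, 1766 → Apr 18, 1766: 31 days (March has 31).
Apr 18, 1766 → May 18, 1766: 30 days (April has 30).
May 18, 1766 → Jun 18, 1766: 31 days (May has 31).
Jun 18, 1766 → Jul 18, 1766: 30 days (June has 30).
Jul 18, 1766 → Aug 18, 1766: 31 days (July has 31).
Aug 18, 1766 → Sep 18, 1766: 31 days (August has 31).
Sep 18, 1766 → Oct 18, 1766: 30 days (September has 30).
Oct 18, 1766 → Nov 13, 1766: 26 days.
Total: 1487 days.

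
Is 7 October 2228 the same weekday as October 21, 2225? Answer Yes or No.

From Oct 21, 2225 to Oct 7, 2228 is 1082 days.
1082 mod 7 = 4, so they are different weekdays.
(Oct 21, 2225 is a Friday; Oct 7, 2228 is a Tuesday.)

No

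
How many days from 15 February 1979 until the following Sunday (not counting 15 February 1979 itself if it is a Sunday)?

3

Feb 15, 1979 is a Thursday.
From Thursday to the next Sunday is 3 days.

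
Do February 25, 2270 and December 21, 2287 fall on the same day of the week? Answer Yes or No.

No

From Feb 25, 2270 to Dec 21, 2287 is 6508 days.
6508 mod 7 = 5, so they are different weekdays.
(Feb 25, 2270 is a Friday; Dec 21, 2287 is a Wednesday.)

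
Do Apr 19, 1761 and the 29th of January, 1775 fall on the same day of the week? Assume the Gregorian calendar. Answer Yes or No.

From Apr 19, 1761 to Jan 29, 1775 is 5033 days.
5033 mod 7 = 0, so they are the same weekday.
(Apr 19, 1761 is a Sunday; Jan 29, 1775 is a Sunday.)

Yes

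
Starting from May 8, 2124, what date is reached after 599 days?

December 28, 2125

+365 (one year) → May 8, 2125 (234 left).
May has 31 days: +24 → Jun 1, 2125 (210 left).
Jun has 30 days: +30 → Jul 1, 2125 (180 left).
Jul has 31 days: +31 → Aug 1, 2125 (149 left).
Aug has 31 days: +31 → Sep 1, 2125 (118 left).
Sep has 30 days: +30 → Oct 1, 2125 (88 left).
Oct has 31 days: +31 → Nov 1, 2125 (57 left).
Nov has 30 days: +30 → Dec 1, 2125 (27 left).
+27 → Dec 28, 2125.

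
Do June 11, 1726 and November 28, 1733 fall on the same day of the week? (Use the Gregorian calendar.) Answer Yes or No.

No

From Jun 11, 1726 to Nov 28, 1733 is 2727 days.
2727 mod 7 = 4, so they are different weekdays.
(Jun 11, 1726 is a Tuesday; Nov 28, 1733 is a Saturday.)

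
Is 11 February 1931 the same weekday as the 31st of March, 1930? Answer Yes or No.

From Mar 31, 1930 to Feb 11, 1931 is 317 days.
317 mod 7 = 2, so they are different weekdays.
(Mar 31, 1930 is a Monday; Feb 11, 1931 is a Wednesday.)

No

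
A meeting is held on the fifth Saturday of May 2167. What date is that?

May 1, 2167 is a Friday.
The first Saturday is therefore May 2 (1 days later).
The fifth Saturday is 2 + 4×7 = May 30.

May 30, 2167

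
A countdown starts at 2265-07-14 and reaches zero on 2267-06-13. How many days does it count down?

Jul 14, 2265 → Jul 14, 2266: 365 days.
Jul 14, 2266 → Aug 14, 2266: 31 days (July has 31).
Aug 14, 2266 → Sep 14, 2266: 31 days (August has 31).
Sep 14, 2266 → Oct 14, 2266: 30 days (September has 30).
Oct 14, 2266 → Nov 14, 2266: 31 days (October has 31).
Nov 14, 2266 → Dec 14, 2266: 30 days (November has 30).
Dec 14, 2266 → Jan 14, 2267: 31 days (December has 31).
Jan 14, 2267 → Feb 14, 2267: 31 days (January has 31).
Feb 14, 2267 → Mar 14, 2267: 28 days (February has 28).
Mar 14, 2267 → Apr 14, 2267: 31 days (March has 31).
Apr 14, 2267 → May 14, 2267: 30 days (April has 30).
May 14, 2267 → Jun 13, 2267: 30 days.
Total: 699 days.

699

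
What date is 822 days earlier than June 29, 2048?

March 30, 2046

−366 (one year; includes Feb 29, 2048) → Jun 29, 2047 (456 left).
−365 (one year) → Jun 29, 2046 (91 left).
−29 → May 31, 2046 (end of May, 31 days; 62 left).
−31 → Apr 30, 2046 (end of Apr, 30 days; 31 left).
−30 → Mar 31, 2046 (end of Mar, 31 days; 1 left).
−1 → Mar 30, 2046.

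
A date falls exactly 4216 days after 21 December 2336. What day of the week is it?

First find the weekday of Dec 21, 2336. Doomsday rule: the anchor day for the 2300s is Wednesday. For year 36: 36÷12 = 3 r 0, and 0÷4 = 0, so 3+0+0 = 3.
Wednesday + 3 ≡ Saturday — that's 2336's doomsday.
In December the doomsday date is Dec 12.
Dec 21 is 9 days after Dec 12; 9 mod 7 = 2, so Saturday + 2 = Monday.
4216 mod 7 = 2, so 4216 days after a Monday is Monday + 2 = Wednesday.

Wednesday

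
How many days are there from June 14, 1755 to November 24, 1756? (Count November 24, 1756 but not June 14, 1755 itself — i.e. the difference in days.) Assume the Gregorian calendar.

529

Jun 14, 1755 → Jun 14, 1756: 366 days (Feb 29, 1756 is in that span).
Jun 14, 1756 → Jul 14, 1756: 30 days (June has 30).
Jul 14, 1756 → Aug 14, 1756: 31 days (July has 31).
Aug 14, 1756 → Sep 14, 1756: 31 days (August has 31).
Sep 14, 1756 → Oct 14, 1756: 30 days (September has 30).
Oct 14, 1756 → Nov 14, 1756: 31 days (October has 31).
Nov 14, 1756 → Nov 24, 1756: 10 days.
Total: 529 days.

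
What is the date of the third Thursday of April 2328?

April 1, 2328 is a Sunday.
The first Thursday is therefore April 5 (4 days later).
The third Thursday is 5 + 2×7 = April 19.

April 19, 2328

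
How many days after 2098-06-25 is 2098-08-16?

52

Jun 25, 2098 → Jul 25, 2098: 30 days (June has 30).
Jul 25, 2098 → Aug 16, 2098: 22 days.
Total: 52 days.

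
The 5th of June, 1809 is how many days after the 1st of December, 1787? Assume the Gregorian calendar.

Dec 1, 1787 → Dec 1, 1788: 366 days (Feb 29, 1788 is in that span).
Dec 1, 1788 → Dec 1, 1789: 365 days.
Dec 1, 1789 → Dec 1, 1790: 365 days.
Dec 1, 1790 → Dec 1, 1791: 365 days.
Dec 1, 1791 → Dec 1, 1792: 366 days (Feb 29, 1792 is in that span).
Dec 1, 1792 → Dec 1, 1793: 365 days.
Dec 1, 1793 → Dec 1, 1794: 365 days.
Dec 1, 1794 → Dec 1, 1795: 365 days.
Dec 1, 1795 → Dec 1, 1796: 366 days (Feb 29, 1796 is in that span).
Dec 1, 1796 → Dec 1, 1797: 365 days.
Dec 1, 1797 → Dec 1, 1798: 365 days.
Dec 1, 1798 → Dec 1, 1799: 365 days.
Dec 1, 1799 → Dec 1, 1800: 365 days.
Dec 1, 1800 → Dec 1, 1801: 365 days.
Dec 1, 1801 → Dec 1, 1802: 365 days.
Dec 1, 1802 → Dec 1, 1803: 365 days.
Dec 1, 1803 → Dec 1, 1804: 366 days (Feb 29, 1804 is in that span).
Dec 1, 1804 → Dec 1, 1805: 365 days.
Dec 1, 1805 → Dec 1, 1806: 365 days.
Dec 1, 1806 → Dec 1, 1807: 365 days.
Dec 1, 1807 → Dec 1, 1808: 366 days (Feb 29, 1808 is in that span).
Dec 1, 1808 → Jan 1, 1809: 31 days (December has 31).
Jan 1, 1809 → Feb 1, 1809: 31 days (January has 31).
Feb 1, 1809 → Mar 1, 1809: 28 days (February has 28).
Mar 1, 1809 → Apr 1, 1809: 31 days (March has 31).
Apr 1, 1809 → May 1, 1809: 30 days (April has 30).
May 1, 1809 → Jun 1, 1809: 31 days (May has 31).
Jun 1, 1809 → Jun 5, 1809: 4 days.
Total: 7856 days.

7856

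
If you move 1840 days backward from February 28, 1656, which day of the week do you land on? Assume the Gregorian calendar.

Tuesday

Feb 28, 1656 is a Monday.
1840 mod 7 = 6, so 1840 days before a Monday is Monday − 6 = Tuesday.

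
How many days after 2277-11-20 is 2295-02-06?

Nov 20, 2277 → Nov 20, 2278: 365 days.
Nov 20, 2278 → Nov 20, 2279: 365 days.
Nov 20, 2279 → Nov 20, 2280: 366 days (Feb 29, 2280 is in that span).
Nov 20, 2280 → Nov 20, 2281: 365 days.
Nov 20, 2281 → Nov 20, 2282: 365 days.
Nov 20, 2282 → Nov 20, 2283: 365 days.
Nov 20, 2283 → Nov 20, 2284: 366 days (Feb 29, 2284 is in that span).
Nov 20, 2284 → Nov 20, 2285: 365 days.
Nov 20, 2285 → Nov 20, 2286: 365 days.
Nov 20, 2286 → Nov 20, 2287: 365 days.
Nov 20, 2287 → Nov 20, 2288: 366 days (Feb 29, 2288 is in that span).
Nov 20, 2288 → Nov 20, 2289: 365 days.
Nov 20, 2289 → Nov 20, 2290: 365 days.
Nov 20, 2290 → Nov 20, 2291: 365 days.
Nov 20, 2291 → Nov 20, 2292: 366 days (Feb 29, 2292 is in that span).
Nov 20, 2292 → Nov 20, 2293: 365 days.
Nov 20, 2293 → Nov 20, 2294: 365 days.
Nov 20, 2294 → Dec 20, 2294: 30 days (November has 30).
Dec 20, 2294 → Jan 20, 2295: 31 days (December has 31).
Jan 20, 2295 → Feb 6, 2295: 17 days.
Total: 6287 days.

6287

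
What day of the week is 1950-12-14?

Doomsday rule: the anchor day for the 1900s is Wednesday. For year 50: 50÷12 = 4 r 2, and 2÷4 = 0, so 4+2+0 = 6.
Wednesday + 6 ≡ Tuesday — that's 1950's doomsday.
In December the doomsday date is Dec 12.
Dec 14 is 2 days after Dec 12; 2 mod 7 = 2, so Tuesday + 2 = Thursday.

Thursday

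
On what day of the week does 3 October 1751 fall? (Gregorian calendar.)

Doomsday rule: the anchor day for the 1700s is Sunday. For year 51: 51÷12 = 4 r 3, and 3÷4 = 0, so 4+3+0 = 7.
Sunday + 7 ≡ Sunday — that's 1751's doomsday.
In October the doomsday date is Oct 10.
Oct 3 is 7 days before Oct 10; 7 mod 7 = 0, so Sunday − 0 = Sunday.

Sunday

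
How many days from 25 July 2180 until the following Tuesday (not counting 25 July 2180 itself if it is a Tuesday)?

7

Jul 25, 2180 is a Tuesday.
From Tuesday to the next Tuesday is 7 days.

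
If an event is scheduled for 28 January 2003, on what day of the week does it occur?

Tuesday

Doomsday rule: the anchor day for the 2000s is Tuesday. For year 03: 3÷12 = 0 r 3, and 3÷4 = 0, so 0+3+0 = 3.
Tuesday + 3 ≡ Friday — that's 2003's doomsday.
In January the doomsday date is Jan 3 (2003 is not a leap year).
Jan 28 is 25 days after Jan 3; 25 mod 7 = 4, so Friday + 4 = Tuesday.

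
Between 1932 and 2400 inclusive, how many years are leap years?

115

Multiples of 4 in [1932,2400]: 118.
Of those, multiples of 100: 5 (not leap unless ÷400).
Multiples of 400: 2.
Leap years = 118 − 5 + 2 = 115.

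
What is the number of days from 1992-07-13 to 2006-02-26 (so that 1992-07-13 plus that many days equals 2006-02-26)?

4976

Jul 13, 1992 → Jul 13, 1993: 365 days.
Jul 13, 1993 → Jul 13, 1994: 365 days.
Jul 13, 1994 → Jul 13, 1995: 365 days.
Jul 13, 1995 → Jul 13, 1996: 366 days (Feb 29, 1996 is in that span).
Jul 13, 1996 → Jul 13, 1997: 365 days.
Jul 13, 1997 → Jul 13, 1998: 365 days.
Jul 13, 1998 → Jul 13, 1999: 365 days.
Jul 13, 1999 → Jul 13, 2000: 366 days (Feb 29, 2000 is in that span).
Jul 13, 2000 → Jul 13, 2001: 365 days.
Jul 13, 2001 → Jul 13, 2002: 365 days.
Jul 13, 2002 → Jul 13, 2003: 365 days.
Jul 13, 2003 → Jul 13, 2004: 366 days (Feb 29, 2004 is in that span).
Jul 13, 2004 → Jul 13, 2005: 365 days.
Jul 13, 2005 → Aug 13, 2005: 31 days (July has 31).
Aug 13, 2005 → Sep 13, 2005: 31 days (August has 31).
Sep 13, 2005 → Oct 13, 2005: 30 days (September has 30).
Oct 13, 2005 → Nov 13, 2005: 31 days (October has 31).
Nov 13, 2005 → Dec 13, 2005: 30 days (November has 30).
Dec 13, 2005 → Jan 13, 2006: 31 days (December has 31).
Jan 13, 2006 → Feb 13, 2006: 31 days (January has 31).
Feb 13, 2006 → Feb 26, 2006: 13 days.
Total: 4976 days.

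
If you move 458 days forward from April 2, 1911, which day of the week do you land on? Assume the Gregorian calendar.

Wednesday

First find the weekday of Apr 2, 1911. Doomsday rule: the anchor day for the 1900s is Wednesday. For year 11: 11÷12 = 0 r 11, and 11÷4 = 2, so 0+11+2 = 13.
Wednesday + 13 ≡ Tuesday — that's 1911's doomsday.
In April the doomsday date is Apr 4.
Apr 2 is 2 days before Apr 4; 2 mod 7 = 2, so Tuesday − 2 = Sunday.
458 mod 7 = 3, so 458 days after a Sunday is Sunday + 3 = Wednesday.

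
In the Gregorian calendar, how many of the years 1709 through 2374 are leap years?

Multiples of 4 in [1709,2374]: 166.
Of those, multiples of 100: 6 (not leap unless ÷400).
Multiples of 400: 1.
Leap years = 166 − 6 + 1 = 161.

161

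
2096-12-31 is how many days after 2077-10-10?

7022

Oct 10, 2077 → Oct 10, 2078: 365 days.
Oct 10, 2078 → Oct 10, 2079: 365 days.
Oct 10, 2079 → Oct 10, 2080: 366 days (Feb 29, 2080 is in that span).
Oct 10, 2080 → Oct 10, 2081: 365 days.
Oct 10, 2081 → Oct 10, 2082: 365 days.
Oct 10, 2082 → Oct 10, 2083: 365 days.
Oct 10, 2083 → Oct 10, 2084: 366 days (Feb 29, 2084 is in that span).
Oct 10, 2084 → Oct 10, 2085: 365 days.
Oct 10, 2085 → Oct 10, 2086: 365 days.
Oct 10, 2086 → Oct 10, 2087: 365 days.
Oct 10, 2087 → Oct 10, 2088: 366 days (Feb 29, 2088 is in that span).
Oct 10, 2088 → Oct 10, 2089: 365 days.
Oct 10, 2089 → Oct 10, 2090: 365 days.
Oct 10, 2090 → Oct 10, 2091: 365 days.
Oct 10, 2091 → Oct 10, 2092: 366 days (Feb 29, 2092 is in that span).
Oct 10, 2092 → Oct 10, 2093: 365 days.
Oct 10, 2093 → Oct 10, 2094: 365 days.
Oct 10, 2094 → Oct 10, 2095: 365 days.
Oct 10, 2095 → Oct 10, 2096: 366 days (Feb 29, 2096 is in that span).
Oct 10, 2096 → Nov 10, 2096: 31 days (October has 31).
Nov 10, 2096 → Dec 10, 2096: 30 days (November has 30).
Dec 10, 2096 → Dec 31, 2096: 21 days.
Total: 7022 days.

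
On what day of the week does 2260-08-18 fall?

Doomsday rule: the anchor day for the 2200s is Friday. For year 60: 60÷12 = 5 r 0, and 0÷4 = 0, so 5+0+0 = 5.
Friday + 5 ≡ Wednesday — that's 2260's doomsday.
In August the doomsday date is Aug 8.
Aug 18 is 10 days after Aug 8; 10 mod 7 = 3, so Wednesday + 3 = Saturday.

Saturday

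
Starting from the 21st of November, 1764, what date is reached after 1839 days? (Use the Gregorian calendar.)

+365 (one year) → Nov 21, 1765 (1474 left).
+365 (one year) → Nov 21, 1766 (1109 left).
+365 (one year) → Nov 21, 1767 (744 left).
+366 (one year; includes Feb 29, 1768) → Nov 21, 1768 (378 left).
Nov has 30 days: +10 → Dec 1, 1768 (368 left).
Dec has 31 days: +31 → Jan 1, 1769 (337 left).
Jan has 31 days: +31 → Feb 1, 1769 (306 left).
Feb has 28 days: +28 → Mar 1, 1769 (278 left).
Mar has 31 days: +31 → Apr 1, 1769 (247 left).
Apr has 30 days: +30 → May 1, 1769 (217 left).
May has 31 days: +31 → Jun 1, 1769 (186 left).
Jun has 30 days: +30 → Jul 1, 1769 (156 left).
Jul has 31 days: +31 → Aug 1, 1769 (125 left).
Aug has 31 days: +31 → Sep 1, 1769 (94 left).
Sep has 30 days: +30 → Oct 1, 1769 (64 left).
Oct has 31 days: +31 → Nov 1, 1769 (33 left).
Nov has 30 days: +30 → Dec 1, 1769 (3 left).
+3 → Dec 4, 1769.

December 4, 1769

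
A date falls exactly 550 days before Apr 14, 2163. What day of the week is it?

Sunday

First find the weekday of Apr 14, 2163. Doomsday rule: the anchor day for the 2100s is Sunday. For year 63: 63÷12 = 5 r 3, and 3÷4 = 0, so 5+3+0 = 8.
Sunday + 8 ≡ Monday — that's 2163's doomsday.
In April the doomsday date is Apr 4.
Apr 14 is 10 days after Apr 4; 10 mod 7 = 3, so Monday + 3 = Thursday.
550 mod 7 = 4, so 550 days before a Thursday is Thursday − 4 = Sunday.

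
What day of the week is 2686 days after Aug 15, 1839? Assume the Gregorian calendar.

First find the weekday of Aug 15, 1839. Doomsday rule: the anchor day for the 1800s is Friday. For year 39: 39÷12 = 3 r 3, and 3÷4 = 0, so 3+3+0 = 6.
Friday + 6 ≡ Thursday — that's 1839's doomsday.
In August the doomsday date is Aug 8.
Aug 15 is 7 days after Aug 8; 7 mod 7 = 0, so Thursday + 0 = Thursday.
2686 mod 7 = 5, so 2686 days after a Thursday is Thursday + 5 = Tuesday.

Tuesday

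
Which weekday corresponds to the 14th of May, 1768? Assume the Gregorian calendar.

Doomsday rule: the anchor day for the 1700s is Sunday. For year 68: 68÷12 = 5 r 8, and 8÷4 = 2, so 5+8+2 = 15.
Sunday + 15 ≡ Monday — that's 1768's doomsday.
In May the doomsday date is May 9.
May 14 is 5 days after May 9; 5 mod 7 = 5, so Monday + 5 = Saturday.

Saturday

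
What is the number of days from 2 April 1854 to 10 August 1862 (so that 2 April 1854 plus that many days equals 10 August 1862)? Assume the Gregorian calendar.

Apr 2, 1854 → Apr 2, 1855: 365 days.
Apr 2, 1855 → Apr 2, 1856: 366 days (Feb 29, 1856 is in that span).
Apr 2, 1856 → Apr 2, 1857: 365 days.
Apr 2, 1857 → Apr 2, 1858: 365 days.
Apr 2, 1858 → Apr 2, 1859: 365 days.
Apr 2, 1859 → Apr 2, 1860: 366 days (Feb 29, 1860 is in that span).
Apr 2, 1860 → Apr 2, 1861: 365 days.
Apr 2, 1861 → Apr 2, 1862: 365 days.
Apr 2, 1862 → May 2, 1862: 30 days (April has 30).
May 2, 1862 → Jun 2, 1862: 31 days (May has 31).
Jun 2, 1862 → Jul 2, 1862: 30 days (June has 30).
Jul 2, 1862 → Aug 2, 1862: 31 days (July has 31).
Aug 2, 1862 → Aug 10, 1862: 8 days.
Total: 3052 days.

3052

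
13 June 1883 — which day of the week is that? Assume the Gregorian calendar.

Wednesday

Doomsday rule: the anchor day for the 1800s is Friday. For year 83: 83÷12 = 6 r 11, and 11÷4 = 2, so 6+11+2 = 19.
Friday + 19 ≡ Wednesday — that's 1883's doomsday.
In June the doomsday date is Jun 6.
Jun 13 is 7 days after Jun 6; 7 mod 7 = 0, so Wednesday + 0 = Wednesday.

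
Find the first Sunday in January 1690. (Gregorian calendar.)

January 1, 1690

January 1, 1690 is a Sunday.
The first Sunday is therefore January 1 (same day).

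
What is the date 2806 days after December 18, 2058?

August 24, 2066

+365 (one year) → Dec 18, 2059 (2441 left).
+366 (one year; includes Feb 29, 2060) → Dec 18, 2060 (2075 left).
+365 (one year) → Dec 18, 2061 (1710 left).
+365 (one year) → Dec 18, 2062 (1345 left).
+365 (one year) → Dec 18, 2063 (980 left).
+366 (one year; includes Feb 29, 2064) → Dec 18, 2064 (614 left).
+365 (one year) → Dec 18, 2065 (249 left).
Dec has 31 days: +14 → Jan 1, 2066 (235 left).
Jan has 31 days: +31 → Feb 1, 2066 (204 left).
Feb has 28 days: +28 → Mar 1, 2066 (176 left).
Mar has 31 days: +31 → Apr 1, 2066 (145 left).
Apr has 30 days: +30 → May 1, 2066 (115 left).
May has 31 days: +31 → Jun 1, 2066 (84 left).
Jun has 30 days: +30 → Jul 1, 2066 (54 left).
Jul has 31 days: +31 → Aug 1, 2066 (23 left).
+23 → Aug 24, 2066.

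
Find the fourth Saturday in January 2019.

January 26, 2019

January 1, 2019 is a Tuesday.
The first Saturday is therefore January 5 (4 days later).
The fourth Saturday is 5 + 3×7 = January 26.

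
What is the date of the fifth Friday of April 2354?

April 1, 2354 is a Thursday.
The first Friday is therefore April 2 (1 days later).
The fifth Friday is 2 + 4×7 = April 30.

April 30, 2354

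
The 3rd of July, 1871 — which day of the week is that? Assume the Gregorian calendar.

Monday

Doomsday rule: the anchor day for the 1800s is Friday. For year 71: 71÷12 = 5 r 11, and 11÷4 = 2, so 5+11+2 = 18.
Friday + 18 ≡ Tuesday — that's 1871's doomsday.
In July the doomsday date is Jul 11.
Jul 3 is 8 days before Jul 11; 8 mod 7 = 1, so Tuesday − 1 = Monday.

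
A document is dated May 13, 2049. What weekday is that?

Doomsday rule: the anchor day for the 2000s is Tuesday. For year 49: 49÷12 = 4 r 1, and 1÷4 = 0, so 4+1+0 = 5.
Tuesday + 5 ≡ Sunday — that's 2049's doomsday.
In May the doomsday date is May 9.
May 13 is 4 days after May 9; 4 mod 7 = 4, so Sunday + 4 = Thursday.

Thursday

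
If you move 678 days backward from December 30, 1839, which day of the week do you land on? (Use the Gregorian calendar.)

First find the weekday of Dec 30, 1839. Doomsday rule: the anchor day for the 1800s is Friday. For year 39: 39÷12 = 3 r 3, and 3÷4 = 0, so 3+3+0 = 6.
Friday + 6 ≡ Thursday — that's 1839's doomsday.
In December the doomsday date is Dec 12.
Dec 30 is 18 days after Dec 12; 18 mod 7 = 4, so Thursday + 4 = Monday.
678 mod 7 = 6, so 678 days before a Monday is Monday − 6 = Tuesday.

Tuesday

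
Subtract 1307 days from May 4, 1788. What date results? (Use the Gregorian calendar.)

October 5, 1784

−366 (one year; includes Feb 29, 1788) → May 4, 1787 (941 left).
−365 (one year) → May 4, 1786 (576 left).
−365 (one year) → May 4, 1785 (211 left).
−4 → Apr 30, 1785 (end of Apr, 30 days; 207 left).
−30 → Mar 31, 1785 (end of Mar, 31 days; 177 left).
−31 → Feb 28, 1785 (end of Feb, 28 days; 146 left).
−28 → Jan 31, 1785 (end of Jan, 31 days; 118 left).
−31 → Dec 31, 1784 (end of Dec, 31 days; 87 left).
−31 → Nov 30, 1784 (end of Nov, 30 days; 56 left).
−30 → Oct 31, 1784 (end of Oct, 31 days; 26 left).
−26 → Oct 5, 1784.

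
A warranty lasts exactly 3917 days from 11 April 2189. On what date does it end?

January 1, 2200

+365 (one year) → Apr 11, 2190 (3552 left).
+365 (one year) → Apr 11, 2191 (3187 left).
+366 (one year; includes Feb 29, 2192) → Apr 11, 2192 (2821 left).
+365 (one year) → Apr 11, 2193 (2456 left).
+365 (one year) → Apr 11, 2194 (2091 left).
+365 (one year) → Apr 11, 2195 (1726 left).
+366 (one year; includes Feb 29, 2196) → Apr 11, 2196 (1360 left).
+365 (one year) → Apr 11, 2197 (995 left).
+365 (one year) → Apr 11, 2198 (630 left).
+365 (one year) → Apr 11, 2199 (265 left).
Apr has 30 days: +20 → May 1, 2199 (245 left).
May has 31 days: +31 → Jun 1, 2199 (214 left).
Jun has 30 days: +30 → Jul 1, 2199 (184 left).
Jul has 31 days: +31 → Aug 1, 2199 (153 left).
Aug has 31 days: +31 → Sep 1, 2199 (122 left).
Sep has 30 days: +30 → Oct 1, 2199 (92 left).
Oct has 31 days: +31 → Nov 1, 2199 (61 left).
Nov has 30 days: +30 → Dec 1, 2199 (31 left).
Dec has 31 days: +31 → Jan 1, 2200 (0 left).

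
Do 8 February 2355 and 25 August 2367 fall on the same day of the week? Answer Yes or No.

No

From Feb 8, 2355 to Aug 25, 2367 is 4581 days.
4581 mod 7 = 3, so they are different weekdays.
(Feb 8, 2355 is a Tuesday; Aug 25, 2367 is a Friday.)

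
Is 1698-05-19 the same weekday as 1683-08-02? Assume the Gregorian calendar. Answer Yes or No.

Yes

From Aug 2, 1683 to May 19, 1698 is 5404 days.
5404 mod 7 = 0, so they are the same weekday.
(Aug 2, 1683 is a Monday; May 19, 1698 is a Monday.)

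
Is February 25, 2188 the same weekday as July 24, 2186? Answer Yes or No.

Yes

From Jul 24, 2186 to Feb 25, 2188 is 581 days.
581 mod 7 = 0, so they are the same weekday.
(Jul 24, 2186 is a Monday; Feb 25, 2188 is a Monday.)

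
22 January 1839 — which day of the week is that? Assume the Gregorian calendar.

Doomsday rule: the anchor day for the 1800s is Friday. For year 39: 39÷12 = 3 r 3, and 3÷4 = 0, so 3+3+0 = 6.
Friday + 6 ≡ Thursday — that's 1839's doomsday.
In January the doomsday date is Jan 3 (1839 is not a leap year).
Jan 22 is 19 days after Jan 3; 19 mod 7 = 5, so Thursday + 5 = Tuesday.

Tuesday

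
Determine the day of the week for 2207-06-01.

Doomsday rule: the anchor day for the 2200s is Friday. For year 07: 7÷12 = 0 r 7, and 7÷4 = 1, so 0+7+1 = 8.
Friday + 8 ≡ Saturday — that's 2207's doomsday.
In June the doomsday date is Jun 6.
Jun 1 is 5 days before Jun 6; 5 mod 7 = 5, so Saturday − 5 = Monday.

Monday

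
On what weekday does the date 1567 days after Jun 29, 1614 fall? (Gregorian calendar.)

Saturday

Jun 29, 1614 is a Sunday.
1567 mod 7 = 6, so 1567 days after a Sunday is Sunday + 6 = Saturday.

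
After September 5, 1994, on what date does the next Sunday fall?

September 11, 1994

Sep 5, 1994 is a Monday.
From Monday to the next Sunday is 6 days.
Sep 5, 1994 + 6 = Sep 11, 1994.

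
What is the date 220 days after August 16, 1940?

Aug has 31 days: +16 → Sep 1, 1940 (204 left).
Sep has 30 days: +30 → Oct 1, 1940 (174 left).
Oct has 31 days: +31 → Nov 1, 1940 (143 left).
Nov has 30 days: +30 → Dec 1, 1940 (113 left).
Dec has 31 days: +31 → Jan 1, 1941 (82 left).
Jan has 31 days: +31 → Feb 1, 1941 (51 left).
Feb has 28 days: +28 → Mar 1, 1941 (23 left).
+23 → Mar 24, 1941.

March 24, 1941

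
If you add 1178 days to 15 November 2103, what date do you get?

+366 (one year; includes Feb 29, 2104) → Nov 15, 2104 (812 left).
+365 (one year) → Nov 15, 2105 (447 left).
+365 (one year) → Nov 15, 2106 (82 left).
Nov has 30 days: +16 → Dec 1, 2106 (66 left).
Dec has 31 days: +31 → Jan 1, 2107 (35 left).
Jan has 31 days: +31 → Feb 1, 2107 (4 left).
+4 → Feb 5, 2107.

February 5, 2107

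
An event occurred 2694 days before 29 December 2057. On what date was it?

August 14, 2050

−365 (one year) → Dec 29, 2056 (2329 left).
−366 (one year; includes Feb 29, 2056) → Dec 29, 2055 (1963 left).
−365 (one year) → Dec 29, 2054 (1598 left).
−365 (one year) → Dec 29, 2053 (1233 left).
−365 (one year) → Dec 29, 2052 (868 left).
−366 (one year; includes Feb 29, 2052) → Dec 29, 2051 (502 left).
−365 (one year) → Dec 29, 2050 (137 left).
−29 → Nov 30, 2050 (end of Nov, 30 days; 108 left).
−30 → Oct 31, 2050 (end of Oct, 31 days; 78 left).
−31 → Sep 30, 2050 (end of Sep, 30 days; 47 left).
−30 → Aug 31, 2050 (end of Aug, 31 days; 17 left).
−17 → Aug 14, 2050.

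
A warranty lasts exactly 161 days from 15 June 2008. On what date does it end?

Jun has 30 days: +16 → Jul 1, 2008 (145 left).
Jul has 31 days: +31 → Aug 1, 2008 (114 left).
Aug has 31 days: +31 → Sep 1, 2008 (83 left).
Sep has 30 days: +30 → Oct 1, 2008 (53 left).
Oct has 31 days: +31 → Nov 1, 2008 (22 left).
+22 → Nov 23, 2008.

November 23, 2008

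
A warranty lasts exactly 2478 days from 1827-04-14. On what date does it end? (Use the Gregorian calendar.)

+366 (one year; includes Feb 29, 1828) → Apr 14, 1828 (2112 left).
+365 (one year) → Apr 14, 1829 (1747 left).
+365 (one year) → Apr 14, 1830 (1382 left).
+365 (one year) → Apr 14, 1831 (1017 left).
+366 (one year; includes Feb 29, 1832) → Apr 14, 1832 (651 left).
+365 (one year) → Apr 14, 1833 (286 left).
Apr has 30 days: +17 → May 1, 1833 (269 left).
May has 31 days: +31 → Jun 1, 1833 (238 left).
Jun has 30 days: +30 → Jul 1, 1833 (208 left).
Jul has 31 days: +31 → Aug 1, 1833 (177 left).
Aug has 31 days: +31 → Sep 1, 1833 (146 left).
Sep has 30 days: +30 → Oct 1, 1833 (116 left).
Oct has 31 days: +31 → Nov 1, 1833 (85 left).
Nov has 30 days: +30 → Dec 1, 1833 (55 left).
Dec has 31 days: +31 → Jan 1, 1834 (24 left).
+24 → Jan 25, 1834.

January 25, 1834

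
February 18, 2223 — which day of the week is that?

Tuesday

Doomsday rule: the anchor day for the 2200s is Friday. For year 23: 23÷12 = 1 r 11, and 11÷4 = 2, so 1+11+2 = 14.
Friday + 14 ≡ Friday — that's 2223's doomsday.
In February the doomsday date is Feb 28 (2223 is not a leap year).
Feb 18 is 10 days before Feb 28; 10 mod 7 = 3, so Friday − 3 = Tuesday.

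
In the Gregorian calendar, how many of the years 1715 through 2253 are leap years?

131

Multiples of 4 in [1715,2253]: 135.
Of those, multiples of 100: 5 (not leap unless ÷400).
Multiples of 400: 1.
Leap years = 135 − 5 + 1 = 131.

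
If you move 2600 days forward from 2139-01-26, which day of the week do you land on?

First find the weekday of Jan 26, 2139. Doomsday rule: the anchor day for the 2100s is Sunday. For year 39: 39÷12 = 3 r 3, and 3÷4 = 0, so 3+3+0 = 6.
Sunday + 6 ≡ Saturday — that's 2139's doomsday.
In January the doomsday date is Jan 3 (2139 is not a leap year).
Jan 26 is 23 days after Jan 3; 23 mod 7 = 2, so Saturday + 2 = Monday.
2600 mod 7 = 3, so 2600 days after a Monday is Monday + 3 = Thursday.

Thursday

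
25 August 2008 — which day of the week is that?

Monday

January 1, 2008 is a Tuesday.
Jan 1, 2008 → Feb 1, 2008: 31 days (January has 31).
Feb 1, 2008 → Mar 1, 2008: 29 days (February has 29).
Mar 1, 2008 → Apr 1, 2008: 31 days (March has 31).
Apr 1, 2008 → May 1, 2008: 30 days (April has 30).
May 1, 2008 → Jun 1, 2008: 31 days (May has 31).
Jun 1, 2008 → Jul 1, 2008: 30 days (June has 30).
Jul 1, 2008 → Aug 1, 2008: 31 days (July has 31).
Aug 1, 2008 → Aug 25, 2008: 24 days.
Total: 237 days.
237 mod 7 = 6, so Tuesday + 6 = Monday.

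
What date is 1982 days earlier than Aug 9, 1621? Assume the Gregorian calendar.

−365 (one year) → Aug 9, 1620 (1617 left).
−366 (one year; includes Feb 29, 1620) → Aug 9, 1619 (1251 left).
−365 (one year) → Aug 9, 1618 (886 left).
−365 (one year) → Aug 9, 1617 (521 left).
−365 (one year) → Aug 9, 1616 (156 left).
−9 → Jul 31, 1616 (end of Jul, 31 days; 147 left).
−31 → Jun 30, 1616 (end of Jun, 30 days; 116 left).
−30 → May 31, 1616 (end of May, 31 days; 86 left).
−31 → Apr 30, 1616 (end of Apr, 30 days; 55 left).
−30 → Mar 31, 1616 (end of Mar, 31 days; 25 left).
−25 → Mar 6, 1616.

March 6, 1616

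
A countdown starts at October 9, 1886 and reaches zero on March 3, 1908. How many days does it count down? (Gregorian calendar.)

7815

Oct 9, 1886 → Oct 9, 1887: 365 days.
Oct 9, 1887 → Oct 9, 1888: 366 days (Feb 29, 1888 is in that span).
Oct 9, 1888 → Oct 9, 1889: 365 days.
Oct 9, 1889 → Oct 9, 1890: 365 days.
Oct 9, 1890 → Oct 9, 1891: 365 days.
Oct 9, 1891 → Oct 9, 1892: 366 days (Feb 29, 1892 is in that span).
Oct 9, 1892 → Oct 9, 1893: 365 days.
Oct 9, 1893 → Oct 9, 1894: 365 days.
Oct 9, 1894 → Oct 9, 1895: 365 days.
Oct 9, 1895 → Oct 9, 1896: 366 days (Feb 29, 1896 is in that span).
Oct 9, 1896 → Oct 9, 1897: 365 days.
Oct 9, 1897 → Oct 9, 1898: 365 days.
Oct 9, 1898 → Oct 9, 1899: 365 days.
Oct 9, 1899 → Oct 9, 1900: 365 days.
Oct 9, 1900 → Oct 9, 1901: 365 days.
Oct 9, 1901 → Oct 9, 1902: 365 days.
Oct 9, 1902 → Oct 9, 1903: 365 days.
Oct 9, 1903 → Oct 9, 1904: 366 days (Feb 29, 1904 is in that span).
Oct 9, 1904 → Oct 9, 1905: 365 days.
Oct 9, 1905 → Oct 9, 1906: 365 days.
Oct 9, 1906 → Oct 9, 1907: 365 days.
Oct 9, 1907 → Nov 9, 1907: 31 days (October has 31).
Nov 9, 1907 → Dec 9, 1907: 30 days (November has 30).
Dec 9, 1907 → Jan 9, 1908: 31 days (December has 31).
Jan 9, 1908 → Feb 9, 1908: 31 days (January has 31).
Feb 9, 1908 → Mar 3, 1908: 23 days.
Total: 7815 days.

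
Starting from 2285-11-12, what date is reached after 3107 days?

May 16, 2294

+365 (one year) → Nov 12, 2286 (2742 left).
+365 (one year) → Nov 12, 2287 (2377 left).
+366 (one year; includes Feb 29, 2288) → Nov 12, 2288 (2011 left).
+365 (one year) → Nov 12, 2289 (1646 left).
+365 (one year) → Nov 12, 2290 (1281 left).
+365 (one year) → Nov 12, 2291 (916 left).
+366 (one year; includes Feb 29, 2292) → Nov 12, 2292 (550 left).
+365 (one year) → Nov 12, 2293 (185 left).
Nov has 30 days: +19 → Dec 1, 2293 (166 left).
Dec has 31 days: +31 → Jan 1, 2294 (135 left).
Jan has 31 days: +31 → Feb 1, 2294 (104 left).
Feb has 28 days: +28 → Mar 1, 2294 (76 left).
Mar has 31 days: +31 → Apr 1, 2294 (45 left).
Apr has 30 days: +30 → May 1, 2294 (15 left).
+15 → May 16, 2294.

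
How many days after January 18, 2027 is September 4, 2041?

5343

Jan 18, 2027 → Jan 18, 2028: 365 days.
Jan 18, 2028 → Jan 18, 2029: 366 days (Feb 29, 2028 is in that span).
Jan 18, 2029 → Jan 18, 2030: 365 days.
Jan 18, 2030 → Jan 18, 2031: 365 days.
Jan 18, 2031 → Jan 18, 2032: 365 days.
Jan 18, 2032 → Jan 18, 2033: 366 days (Feb 29, 2032 is in that span).
Jan 18, 2033 → Jan 18, 2034: 365 days.
Jan 18, 2034 → Jan 18, 2035: 365 days.
Jan 18, 2035 → Jan 18, 2036: 365 days.
Jan 18, 2036 → Jan 18, 2037: 366 days (Feb 29, 2036 is in that span).
Jan 18, 2037 → Jan 18, 2038: 365 days.
Jan 18, 2038 → Jan 18, 2039: 365 days.
Jan 18, 2039 → Jan 18, 2040: 365 days.
Jan 18, 2040 → Jan 18, 2041: 366 days (Feb 29, 2040 is in that span).
Jan 18, 2041 → Feb 18, 2041: 31 days (January has 31).
Feb 18, 2041 → Mar 18, 2041: 28 days (February has 28).
Mar 18, 2041 → Apr 18, 2041: 31 days (March has 31).
Apr 18, 2041 → May 18, 2041: 30 days (April has 30).
May 18, 2041 → Jun 18, 2041: 31 days (May has 31).
Jun 18, 2041 → Jul 18, 2041: 30 days (June has 30).
Jul 18, 2041 → Aug 18, 2041: 31 days (July has 31).
Aug 18, 2041 → Sep 4, 2041: 17 days.
Total: 5343 days.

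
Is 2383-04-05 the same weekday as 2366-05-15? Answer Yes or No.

No

From May 15, 2366 to Apr 5, 2383 is 6169 days.
6169 mod 7 = 2, so they are different weekdays.
(May 15, 2366 is a Sunday; Apr 5, 2383 is a Tuesday.)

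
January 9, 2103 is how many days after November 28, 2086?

Nov 28, 2086 → Nov 28, 2087: 365 days.
Nov 28, 2087 → Nov 28, 2088: 366 days (Feb 29, 2088 is in that span).
Nov 28, 2088 → Nov 28, 2089: 365 days.
Nov 28, 2089 → Nov 28, 2090: 365 days.
Nov 28, 2090 → Nov 28, 2091: 365 days.
Nov 28, 2091 → Nov 28, 2092: 366 days (Feb 29, 2092 is in that span).
Nov 28, 2092 → Nov 28, 2093: 365 days.
Nov 28, 2093 → Nov 28, 2094: 365 days.
Nov 28, 2094 → Nov 28, 2095: 365 days.
Nov 28, 2095 → Nov 28, 2096: 366 days (Feb 29, 2096 is in that span).
Nov 28, 2096 → Nov 28, 2097: 365 days.
Nov 28, 2097 → Nov 28, 2098: 365 days.
Nov 28, 2098 → Nov 28, 2099: 365 days.
Nov 28, 2099 → Nov 28, 2100: 365 days.
Nov 28, 2100 → Nov 28, 2101: 365 days.
Nov 28, 2101 → Nov 28, 2102: 365 days.
Nov 28, 2102 → Dec 28, 2102: 30 days (November has 30).
Dec 28, 2102 → Jan 9, 2103: 12 days.
Total: 5885 days.

5885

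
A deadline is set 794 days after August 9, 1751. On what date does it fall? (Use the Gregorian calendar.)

+366 (one year; includes Feb 29, 1752) → Aug 9, 1752 (428 left).
+365 (one year) → Aug 9, 1753 (63 left).
Aug has 31 days: +23 → Sep 1, 1753 (40 left).
Sep has 30 days: +30 → Oct 1, 1753 (10 left).
+10 → Oct 11, 1753.

October 11, 1753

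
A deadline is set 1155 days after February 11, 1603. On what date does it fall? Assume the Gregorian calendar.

+365 (one year) → Feb 11, 1604 (790 left).
+366 (one year; includes Feb 29, 1604) → Feb 11, 1605 (424 left).
+365 (one year) → Feb 11, 1606 (59 left).
Feb has 28 days: +18 → Mar 1, 1606 (41 left).
Mar has 31 days: +31 → Apr 1, 1606 (10 left).
+10 → Apr 11, 1606.

April 11, 1606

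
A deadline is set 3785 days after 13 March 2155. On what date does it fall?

July 23, 2165

+366 (one year; includes Feb 29, 2156) → Mar 13, 2156 (3419 left).
+365 (one year) → Mar 13, 2157 (3054 left).
+365 (one year) → Mar 13, 2158 (2689 left).
+365 (one year) → Mar 13, 2159 (2324 left).
+366 (one year; includes Feb 29, 2160) → Mar 13, 2160 (1958 left).
+365 (one year) → Mar 13, 2161 (1593 left).
+365 (one year) → Mar 13, 2162 (1228 left).
+365 (one year) → Mar 13, 2163 (863 left).
+366 (one year; includes Feb 29, 2164) → Mar 13, 2164 (497 left).
+365 (one year) → Mar 13, 2165 (132 left).
Mar has 31 days: +19 → Apr 1, 2165 (113 left).
Apr has 30 days: +30 → May 1, 2165 (83 left).
May has 31 days: +31 → Jun 1, 2165 (52 left).
Jun has 30 days: +30 → Jul 1, 2165 (22 left).
+22 → Jul 23, 2165.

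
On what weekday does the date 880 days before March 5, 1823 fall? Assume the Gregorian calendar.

Friday

First find the weekday of Mar 5, 1823. Doomsday rule: the anchor day for the 1800s is Friday. For year 23: 23÷12 = 1 r 11, and 11÷4 = 2, so 1+11+2 = 14.
Friday + 14 ≡ Friday — that's 1823's doomsday.
In March the doomsday date is Mar 14.
Mar 5 is 9 days before Mar 14; 9 mod 7 = 2, so Friday − 2 = Wednesday.
880 mod 7 = 5, so 880 days before a Wednesday is Wednesday − 5 = Friday.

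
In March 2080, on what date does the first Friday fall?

March 1, 2080

March 1, 2080 is a Friday.
The first Friday is therefore March 1 (same day).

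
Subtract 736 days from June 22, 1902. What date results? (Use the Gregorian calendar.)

June 16, 1900

−365 (one year) → Jun 22, 1901 (371 left).
−22 → May 31, 1901 (end of May, 31 days; 349 left).
−31 → Apr 30, 1901 (end of Apr, 30 days; 318 left).
−30 → Mar 31, 1901 (end of Mar, 31 days; 288 left).
−31 → Feb 28, 1901 (end of Feb, 28 days; 257 left).
−28 → Jan 31, 1901 (end of Jan, 31 days; 229 left).
−31 → Dec 31, 1900 (end of Dec, 31 days; 198 left).
−31 → Nov 30, 1900 (end of Nov, 30 days; 167 left).
−30 → Oct 31, 1900 (end of Oct, 31 days; 137 left).
−31 → Sep 30, 1900 (end of Sep, 30 days; 106 left).
−30 → Aug 31, 1900 (end of Aug, 31 days; 76 left).
−31 → Jul 31, 1900 (end of Jul, 31 days; 45 left).
−31 → Jun 30, 1900 (end of Jun, 30 days; 14 left).
−14 → Jun 16, 1900.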